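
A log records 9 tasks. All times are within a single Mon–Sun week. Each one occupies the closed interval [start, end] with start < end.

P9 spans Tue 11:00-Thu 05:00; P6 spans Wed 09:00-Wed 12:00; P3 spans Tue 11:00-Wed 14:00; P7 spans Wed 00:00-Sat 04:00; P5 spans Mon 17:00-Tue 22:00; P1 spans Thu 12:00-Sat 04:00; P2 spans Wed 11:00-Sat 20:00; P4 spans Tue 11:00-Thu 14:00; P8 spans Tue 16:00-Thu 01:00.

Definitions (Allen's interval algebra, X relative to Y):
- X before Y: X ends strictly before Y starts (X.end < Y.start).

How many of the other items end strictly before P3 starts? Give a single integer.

Target P3 = [Tue 11:00, Wed 14:00].
P1 [Thu 12:00, Sat 04:00] → after → no.
P2 [Wed 11:00, Sat 20:00] → overlapped-by → no.
P4 [Tue 11:00, Thu 14:00] → started-by → no.
P5 [Mon 17:00, Tue 22:00] → overlaps → no.
P6 [Wed 09:00, Wed 12:00] → during → no.
P7 [Wed 00:00, Sat 04:00] → overlapped-by → no.
P8 [Tue 16:00, Thu 01:00] → overlapped-by → no.
P9 [Tue 11:00, Thu 05:00] → started-by → no.
Total: 0.

0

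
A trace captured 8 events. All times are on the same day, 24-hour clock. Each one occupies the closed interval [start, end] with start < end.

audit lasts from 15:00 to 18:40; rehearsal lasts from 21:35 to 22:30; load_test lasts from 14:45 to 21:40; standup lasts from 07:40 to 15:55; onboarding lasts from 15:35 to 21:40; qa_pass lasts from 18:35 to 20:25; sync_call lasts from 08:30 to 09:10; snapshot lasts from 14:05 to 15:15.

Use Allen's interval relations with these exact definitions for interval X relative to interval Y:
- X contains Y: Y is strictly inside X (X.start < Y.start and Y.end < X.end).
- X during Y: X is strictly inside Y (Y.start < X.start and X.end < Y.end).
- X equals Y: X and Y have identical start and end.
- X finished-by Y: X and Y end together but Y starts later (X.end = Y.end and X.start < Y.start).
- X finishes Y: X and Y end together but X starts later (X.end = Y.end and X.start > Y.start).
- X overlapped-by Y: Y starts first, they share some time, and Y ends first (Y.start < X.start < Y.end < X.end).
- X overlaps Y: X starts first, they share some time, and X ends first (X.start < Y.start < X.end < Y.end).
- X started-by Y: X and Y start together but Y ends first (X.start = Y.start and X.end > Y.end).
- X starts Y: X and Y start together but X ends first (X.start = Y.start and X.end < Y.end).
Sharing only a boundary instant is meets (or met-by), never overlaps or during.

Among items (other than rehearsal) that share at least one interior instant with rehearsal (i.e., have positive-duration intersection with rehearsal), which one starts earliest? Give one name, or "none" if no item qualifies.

load_test

Target rehearsal = [21:35, 22:30].
audit [15:00, 18:40] → before → excluded.
load_test [14:45, 21:40] → overlaps → candidate.
onboarding [15:35, 21:40] → overlaps → candidate.
qa_pass [18:35, 20:25] → before → excluded.
snapshot [14:05, 15:15] → before → excluded.
standup [07:40, 15:55] → before → excluded.
sync_call [08:30, 09:10] → before → excluded.
Among candidates, earliest start is 14:45 → load_test.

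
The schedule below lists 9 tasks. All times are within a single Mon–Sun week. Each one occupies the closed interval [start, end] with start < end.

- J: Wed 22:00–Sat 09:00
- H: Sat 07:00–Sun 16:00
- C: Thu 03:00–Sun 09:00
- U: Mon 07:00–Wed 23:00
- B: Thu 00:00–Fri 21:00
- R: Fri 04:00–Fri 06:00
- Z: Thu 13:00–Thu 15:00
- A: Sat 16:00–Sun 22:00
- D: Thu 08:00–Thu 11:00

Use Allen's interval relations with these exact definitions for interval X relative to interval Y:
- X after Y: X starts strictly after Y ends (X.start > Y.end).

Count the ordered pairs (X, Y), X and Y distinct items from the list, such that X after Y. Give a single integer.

Checking all 72 ordered pairs for relation 'after'; matching pairs in alphabetical order:
(A, B): A after B ✓
(A, D): A after D ✓
(A, J): A after J ✓
(A, R): A after R ✓
(A, U): A after U ✓
(A, Z): A after Z ✓
(B, U): B after U ✓
(C, U): C after U ✓
(D, U): D after U ✓
(H, B): H after B ✓
(H, D): H after D ✓
(H, R): H after R ✓
(H, U): H after U ✓
(H, Z): H after Z ✓
(R, D): R after D ✓
(R, U): R after U ✓
(R, Z): R after Z ✓
(Z, D): Z after D ✓
(Z, U): Z after U ✓
Count: 19.

19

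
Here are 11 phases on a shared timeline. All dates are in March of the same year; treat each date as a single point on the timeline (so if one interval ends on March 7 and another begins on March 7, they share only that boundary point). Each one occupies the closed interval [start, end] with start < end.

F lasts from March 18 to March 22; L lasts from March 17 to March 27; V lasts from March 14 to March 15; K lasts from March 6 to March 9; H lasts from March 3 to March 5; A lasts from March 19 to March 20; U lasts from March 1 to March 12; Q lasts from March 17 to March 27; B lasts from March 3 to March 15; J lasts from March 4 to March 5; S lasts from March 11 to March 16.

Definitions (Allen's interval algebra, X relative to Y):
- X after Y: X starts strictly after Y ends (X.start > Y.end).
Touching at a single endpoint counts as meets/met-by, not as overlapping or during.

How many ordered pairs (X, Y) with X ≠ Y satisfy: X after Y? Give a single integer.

37

Checking all 110 ordered pairs for relation 'after'; matching pairs in alphabetical order:
(A, B): A after B ✓
(A, H): A after H ✓
(A, J): A after J ✓
(A, K): A after K ✓
(A, S): A after S ✓
(A, U): A after U ✓
(A, V): A after V ✓
(F, B): F after B ✓
(F, H): F after H ✓
(F, J): F after J ✓
(F, K): F after K ✓
(F, S): F after S ✓
(F, U): F after U ✓
(F, V): F after V ✓
(K, H): K after H ✓
(K, J): K after J ✓
(L, B): L after B ✓
(L, H): L after H ✓
(L, J): L after J ✓
(L, K): L after K ✓
(L, S): L after S ✓
(L, U): L after U ✓
(L, V): L after V ✓
(Q, B): Q after B ✓
... plus 13 further pairs not listed.
Count: 37.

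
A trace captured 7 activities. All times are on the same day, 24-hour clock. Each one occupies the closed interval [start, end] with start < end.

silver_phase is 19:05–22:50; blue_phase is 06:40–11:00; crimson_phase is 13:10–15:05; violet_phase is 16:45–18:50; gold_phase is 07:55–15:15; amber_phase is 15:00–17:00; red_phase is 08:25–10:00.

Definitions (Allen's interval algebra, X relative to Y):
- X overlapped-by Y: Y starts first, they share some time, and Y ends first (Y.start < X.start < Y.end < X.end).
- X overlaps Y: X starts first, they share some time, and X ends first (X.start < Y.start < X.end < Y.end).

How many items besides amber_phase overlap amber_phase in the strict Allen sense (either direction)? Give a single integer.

Target amber_phase = [15:00, 17:00].
blue_phase [06:40, 11:00] → before → no.
crimson_phase [13:10, 15:05] → overlaps → counts.
gold_phase [07:55, 15:15] → overlaps → counts.
red_phase [08:25, 10:00] → before → no.
silver_phase [19:05, 22:50] → after → no.
violet_phase [16:45, 18:50] → overlapped-by → counts.
Total: 3.

3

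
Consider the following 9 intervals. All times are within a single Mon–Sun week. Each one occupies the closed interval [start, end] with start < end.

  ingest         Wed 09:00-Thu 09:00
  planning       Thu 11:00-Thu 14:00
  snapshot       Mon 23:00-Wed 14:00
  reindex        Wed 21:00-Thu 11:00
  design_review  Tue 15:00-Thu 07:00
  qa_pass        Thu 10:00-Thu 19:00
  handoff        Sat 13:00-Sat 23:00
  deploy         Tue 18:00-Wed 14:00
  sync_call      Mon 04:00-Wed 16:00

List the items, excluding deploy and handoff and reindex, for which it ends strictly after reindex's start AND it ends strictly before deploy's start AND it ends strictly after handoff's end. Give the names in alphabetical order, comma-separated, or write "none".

none

Conditions: its end is strictly after reindex's start (X.end > Wed 21:00) AND its end is strictly before deploy's start (X.end < Tue 18:00) AND its end is strictly after handoff's end (X.end > Sat 23:00).
design_review: end Thu 07:00 > Wed 21:00? ✓; end Thu 07:00 < Tue 18:00? ✗; end Thu 07:00 > Sat 23:00? ✗ → no.
ingest: end Thu 09:00 > Wed 21:00? ✓; end Thu 09:00 < Tue 18:00? ✗; end Thu 09:00 > Sat 23:00? ✗ → no.
planning: end Thu 14:00 > Wed 21:00? ✓; end Thu 14:00 < Tue 18:00? ✗; end Thu 14:00 > Sat 23:00? ✗ → no.
qa_pass: end Thu 19:00 > Wed 21:00? ✓; end Thu 19:00 < Tue 18:00? ✗; end Thu 19:00 > Sat 23:00? ✗ → no.
snapshot: end Wed 14:00 > Wed 21:00? ✗; end Wed 14:00 < Tue 18:00? ✗; end Wed 14:00 > Sat 23:00? ✗ → no.
sync_call: end Wed 16:00 > Wed 21:00? ✗; end Wed 16:00 < Tue 18:00? ✗; end Wed 16:00 > Sat 23:00? ✗ → no.
Result: none.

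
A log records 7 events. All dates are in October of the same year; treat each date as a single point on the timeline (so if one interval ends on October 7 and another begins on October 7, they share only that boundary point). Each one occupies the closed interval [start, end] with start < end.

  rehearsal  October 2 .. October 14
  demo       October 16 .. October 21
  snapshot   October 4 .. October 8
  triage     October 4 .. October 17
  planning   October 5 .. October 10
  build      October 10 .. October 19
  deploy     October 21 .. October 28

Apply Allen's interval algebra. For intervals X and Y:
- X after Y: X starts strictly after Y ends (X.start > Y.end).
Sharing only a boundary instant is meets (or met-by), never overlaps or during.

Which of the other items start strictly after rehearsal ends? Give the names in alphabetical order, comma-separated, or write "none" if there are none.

Target rehearsal = [October 2, October 14].
build [October 10, October 19] → overlapped-by → no.
demo [October 16, October 21] → after → yes.
deploy [October 21, October 28] → after → yes.
planning [October 5, October 10] → during → no.
snapshot [October 4, October 8] → during → no.
triage [October 4, October 17] → overlapped-by → no.
Result: demo, deploy.

demo, deploy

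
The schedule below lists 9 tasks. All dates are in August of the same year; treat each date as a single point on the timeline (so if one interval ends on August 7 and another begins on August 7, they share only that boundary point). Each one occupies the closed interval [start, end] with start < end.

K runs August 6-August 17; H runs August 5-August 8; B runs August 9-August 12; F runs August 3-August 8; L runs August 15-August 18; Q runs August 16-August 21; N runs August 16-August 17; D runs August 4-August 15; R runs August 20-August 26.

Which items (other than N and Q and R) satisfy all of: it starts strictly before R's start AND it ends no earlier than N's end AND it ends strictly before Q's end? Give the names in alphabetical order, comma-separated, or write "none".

Conditions: its start is strictly before R's start (X.start < August 20) AND its end is no earlier than N's end (X.end >= August 17) AND its end is strictly before Q's end (X.end < August 21).
B: start August 9 < August 20? ✓; end August 12 >= August 17? ✗; end August 12 < August 21? ✓ → no.
D: start August 4 < August 20? ✓; end August 15 >= August 17? ✗; end August 15 < August 21? ✓ → no.
F: start August 3 < August 20? ✓; end August 8 >= August 17? ✗; end August 8 < August 21? ✓ → no.
H: start August 5 < August 20? ✓; end August 8 >= August 17? ✗; end August 8 < August 21? ✓ → no.
K: start August 6 < August 20? ✓; end August 17 >= August 17? ✓; end August 17 < August 21? ✓ → yes.
L: start August 15 < August 20? ✓; end August 18 >= August 17? ✓; end August 18 < August 21? ✓ → yes.
Result: K, L.

K, L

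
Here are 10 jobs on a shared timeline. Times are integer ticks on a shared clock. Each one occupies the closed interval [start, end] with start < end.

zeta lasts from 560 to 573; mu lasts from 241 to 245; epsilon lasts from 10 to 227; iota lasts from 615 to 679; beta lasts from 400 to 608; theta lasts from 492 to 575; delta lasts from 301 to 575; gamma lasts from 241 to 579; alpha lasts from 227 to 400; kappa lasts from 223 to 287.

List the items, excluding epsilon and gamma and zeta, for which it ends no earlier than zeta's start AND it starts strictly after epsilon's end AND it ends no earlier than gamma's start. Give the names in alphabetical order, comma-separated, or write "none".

Conditions: its end is no earlier than zeta's start (X.end >= 560) AND its start is strictly after epsilon's end (X.start > 227) AND its end is no earlier than gamma's start (X.end >= 241).
alpha: end 400 >= 560? ✗; start 227 > 227? ✗; end 400 >= 241? ✓ → no.
beta: end 608 >= 560? ✓; start 400 > 227? ✓; end 608 >= 241? ✓ → yes.
delta: end 575 >= 560? ✓; start 301 > 227? ✓; end 575 >= 241? ✓ → yes.
iota: end 679 >= 560? ✓; start 615 > 227? ✓; end 679 >= 241? ✓ → yes.
kappa: end 287 >= 560? ✗; start 223 > 227? ✗; end 287 >= 241? ✓ → no.
mu: end 245 >= 560? ✗; start 241 > 227? ✓; end 245 >= 241? ✓ → no.
theta: end 575 >= 560? ✓; start 492 > 227? ✓; end 575 >= 241? ✓ → yes.
Result: beta, delta, iota, theta.

beta, delta, iota, theta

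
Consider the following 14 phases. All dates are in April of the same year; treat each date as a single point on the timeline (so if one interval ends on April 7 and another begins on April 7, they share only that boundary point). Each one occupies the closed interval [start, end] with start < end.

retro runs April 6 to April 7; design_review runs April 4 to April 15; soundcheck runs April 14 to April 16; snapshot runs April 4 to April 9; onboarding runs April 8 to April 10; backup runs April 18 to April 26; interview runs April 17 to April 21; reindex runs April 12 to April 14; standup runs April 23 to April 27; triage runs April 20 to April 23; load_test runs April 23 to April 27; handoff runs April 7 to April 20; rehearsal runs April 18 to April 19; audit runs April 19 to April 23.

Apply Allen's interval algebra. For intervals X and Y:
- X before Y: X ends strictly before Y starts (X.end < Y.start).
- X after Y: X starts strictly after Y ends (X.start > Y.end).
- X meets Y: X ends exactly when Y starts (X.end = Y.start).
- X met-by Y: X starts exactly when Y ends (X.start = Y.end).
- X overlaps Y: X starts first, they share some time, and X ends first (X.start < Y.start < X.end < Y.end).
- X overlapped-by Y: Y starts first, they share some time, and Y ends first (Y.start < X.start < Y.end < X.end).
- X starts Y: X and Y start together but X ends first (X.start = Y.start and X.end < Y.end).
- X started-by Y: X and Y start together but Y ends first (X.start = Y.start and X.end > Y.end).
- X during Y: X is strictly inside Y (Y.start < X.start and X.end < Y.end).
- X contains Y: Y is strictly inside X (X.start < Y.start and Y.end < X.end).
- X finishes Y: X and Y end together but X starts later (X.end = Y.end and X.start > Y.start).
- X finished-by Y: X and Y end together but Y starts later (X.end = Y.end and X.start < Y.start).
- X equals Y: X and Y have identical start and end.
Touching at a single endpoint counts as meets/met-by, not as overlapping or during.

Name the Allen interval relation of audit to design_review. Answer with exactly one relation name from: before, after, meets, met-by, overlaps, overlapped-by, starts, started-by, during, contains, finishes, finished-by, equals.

audit = [April 19, April 23]; design_review = [April 4, April 15].
Compare endpoints: audit.start > design_review.start, audit.start > design_review.end, audit.end > design_review.start, audit.end > design_review.end.
That pattern is 'after'.

after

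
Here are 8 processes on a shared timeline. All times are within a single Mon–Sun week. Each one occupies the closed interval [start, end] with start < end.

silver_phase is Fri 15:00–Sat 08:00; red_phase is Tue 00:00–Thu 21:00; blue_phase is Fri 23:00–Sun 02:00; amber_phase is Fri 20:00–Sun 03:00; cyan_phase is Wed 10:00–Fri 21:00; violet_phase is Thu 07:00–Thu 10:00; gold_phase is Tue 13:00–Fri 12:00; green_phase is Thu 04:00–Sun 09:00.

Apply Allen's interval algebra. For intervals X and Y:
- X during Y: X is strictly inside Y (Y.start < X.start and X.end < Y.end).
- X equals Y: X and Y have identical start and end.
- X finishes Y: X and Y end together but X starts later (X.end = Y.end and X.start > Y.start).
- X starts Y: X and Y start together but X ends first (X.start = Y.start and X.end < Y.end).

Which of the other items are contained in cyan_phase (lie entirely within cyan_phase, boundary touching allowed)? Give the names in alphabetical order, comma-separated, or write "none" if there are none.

violet_phase

Target cyan_phase = [Wed 10:00, Fri 21:00].
amber_phase [Fri 20:00, Sun 03:00] → overlapped-by → no.
blue_phase [Fri 23:00, Sun 02:00] → after → no.
gold_phase [Tue 13:00, Fri 12:00] → overlaps → no.
green_phase [Thu 04:00, Sun 09:00] → overlapped-by → no.
red_phase [Tue 00:00, Thu 21:00] → overlaps → no.
silver_phase [Fri 15:00, Sat 08:00] → overlapped-by → no.
violet_phase [Thu 07:00, Thu 10:00] → during → yes.
Result: violet_phase.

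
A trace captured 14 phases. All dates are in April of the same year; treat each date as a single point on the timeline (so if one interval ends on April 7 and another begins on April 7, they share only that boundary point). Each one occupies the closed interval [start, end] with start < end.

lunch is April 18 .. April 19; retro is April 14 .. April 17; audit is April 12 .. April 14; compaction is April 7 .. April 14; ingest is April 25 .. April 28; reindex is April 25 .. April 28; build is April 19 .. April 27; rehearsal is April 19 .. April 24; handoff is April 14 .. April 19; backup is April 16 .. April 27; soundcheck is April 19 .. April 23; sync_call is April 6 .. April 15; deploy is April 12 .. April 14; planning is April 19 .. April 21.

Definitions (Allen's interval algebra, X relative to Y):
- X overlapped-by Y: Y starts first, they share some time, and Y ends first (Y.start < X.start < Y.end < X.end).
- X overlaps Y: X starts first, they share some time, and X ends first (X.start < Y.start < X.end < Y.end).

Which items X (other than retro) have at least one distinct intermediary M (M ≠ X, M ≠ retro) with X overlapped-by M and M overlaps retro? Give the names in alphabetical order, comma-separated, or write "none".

Target retro = [April 14, April 17].
Intermediaries M with M overlaps retro: sync_call.
Via sync_call — items with X overlapped-by sync_call: handoff.
Union: handoff.

handoff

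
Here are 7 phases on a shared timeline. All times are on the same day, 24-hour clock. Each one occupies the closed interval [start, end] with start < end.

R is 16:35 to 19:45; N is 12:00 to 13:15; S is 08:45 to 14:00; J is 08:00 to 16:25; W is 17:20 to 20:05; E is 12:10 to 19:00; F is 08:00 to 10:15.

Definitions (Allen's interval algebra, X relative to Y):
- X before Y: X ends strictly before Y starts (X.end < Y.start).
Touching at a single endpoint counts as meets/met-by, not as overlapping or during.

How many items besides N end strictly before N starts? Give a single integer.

1

Target N = [12:00, 13:15].
E [12:10, 19:00] → overlapped-by → no.
F [08:00, 10:15] → before → counts.
J [08:00, 16:25] → contains → no.
R [16:35, 19:45] → after → no.
S [08:45, 14:00] → contains → no.
W [17:20, 20:05] → after → no.
Total: 1.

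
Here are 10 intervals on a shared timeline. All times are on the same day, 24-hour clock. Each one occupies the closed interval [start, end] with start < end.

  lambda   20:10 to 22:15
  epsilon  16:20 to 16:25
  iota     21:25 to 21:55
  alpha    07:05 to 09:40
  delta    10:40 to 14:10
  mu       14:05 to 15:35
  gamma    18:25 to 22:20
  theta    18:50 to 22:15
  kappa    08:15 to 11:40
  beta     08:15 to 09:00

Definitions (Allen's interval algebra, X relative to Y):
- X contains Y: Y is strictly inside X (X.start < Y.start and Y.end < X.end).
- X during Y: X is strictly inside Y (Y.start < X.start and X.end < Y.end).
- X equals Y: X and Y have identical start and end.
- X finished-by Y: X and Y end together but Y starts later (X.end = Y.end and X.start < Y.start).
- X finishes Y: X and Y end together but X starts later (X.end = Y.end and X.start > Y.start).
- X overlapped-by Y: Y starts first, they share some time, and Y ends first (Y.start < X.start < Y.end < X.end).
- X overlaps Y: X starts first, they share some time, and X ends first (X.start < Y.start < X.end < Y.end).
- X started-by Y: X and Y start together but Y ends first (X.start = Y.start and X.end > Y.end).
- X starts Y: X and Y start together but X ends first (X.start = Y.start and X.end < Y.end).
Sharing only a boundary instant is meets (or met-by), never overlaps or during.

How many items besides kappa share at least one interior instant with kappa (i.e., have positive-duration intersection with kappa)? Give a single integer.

3

Target kappa = [08:15, 11:40].
alpha [07:05, 09:40] → overlaps → counts.
beta [08:15, 09:00] → starts → counts.
delta [10:40, 14:10] → overlapped-by → counts.
epsilon [16:20, 16:25] → after → no.
gamma [18:25, 22:20] → after → no.
iota [21:25, 21:55] → after → no.
lambda [20:10, 22:15] → after → no.
mu [14:05, 15:35] → after → no.
theta [18:50, 22:15] → after → no.
Total: 3.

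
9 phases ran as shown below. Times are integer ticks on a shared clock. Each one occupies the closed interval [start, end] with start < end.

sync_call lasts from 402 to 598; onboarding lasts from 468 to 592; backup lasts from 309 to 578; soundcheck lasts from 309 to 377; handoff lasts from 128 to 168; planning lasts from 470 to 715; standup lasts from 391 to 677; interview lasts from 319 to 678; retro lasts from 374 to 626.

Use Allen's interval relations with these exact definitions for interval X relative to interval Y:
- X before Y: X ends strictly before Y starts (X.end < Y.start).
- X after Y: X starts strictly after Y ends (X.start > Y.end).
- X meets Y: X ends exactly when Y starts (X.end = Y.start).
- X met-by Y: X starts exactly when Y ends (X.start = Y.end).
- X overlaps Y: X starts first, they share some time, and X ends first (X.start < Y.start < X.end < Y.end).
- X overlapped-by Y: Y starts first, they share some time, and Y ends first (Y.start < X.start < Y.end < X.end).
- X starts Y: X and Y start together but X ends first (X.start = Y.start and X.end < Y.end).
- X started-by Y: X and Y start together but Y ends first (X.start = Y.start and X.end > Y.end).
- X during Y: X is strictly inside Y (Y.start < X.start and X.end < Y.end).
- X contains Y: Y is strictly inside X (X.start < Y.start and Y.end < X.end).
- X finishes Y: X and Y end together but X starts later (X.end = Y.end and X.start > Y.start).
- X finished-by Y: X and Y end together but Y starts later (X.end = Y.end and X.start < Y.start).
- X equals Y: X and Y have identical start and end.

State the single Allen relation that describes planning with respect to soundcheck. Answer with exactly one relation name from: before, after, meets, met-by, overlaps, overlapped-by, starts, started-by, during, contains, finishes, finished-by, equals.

planning = [470, 715]; soundcheck = [309, 377].
Compare endpoints: planning.start > soundcheck.start, planning.start > soundcheck.end, planning.end > soundcheck.start, planning.end > soundcheck.end.
That pattern is 'after'.

after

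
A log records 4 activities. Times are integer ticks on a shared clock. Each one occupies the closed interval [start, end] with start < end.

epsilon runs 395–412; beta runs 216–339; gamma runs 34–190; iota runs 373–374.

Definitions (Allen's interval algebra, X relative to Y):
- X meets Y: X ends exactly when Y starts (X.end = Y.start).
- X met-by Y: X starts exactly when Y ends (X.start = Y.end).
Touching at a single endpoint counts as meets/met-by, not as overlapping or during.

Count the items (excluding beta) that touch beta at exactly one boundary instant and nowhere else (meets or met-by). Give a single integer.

Target beta = [216, 339].
epsilon [395, 412] → after → no.
gamma [34, 190] → before → no.
iota [373, 374] → after → no.
Total: 0.

0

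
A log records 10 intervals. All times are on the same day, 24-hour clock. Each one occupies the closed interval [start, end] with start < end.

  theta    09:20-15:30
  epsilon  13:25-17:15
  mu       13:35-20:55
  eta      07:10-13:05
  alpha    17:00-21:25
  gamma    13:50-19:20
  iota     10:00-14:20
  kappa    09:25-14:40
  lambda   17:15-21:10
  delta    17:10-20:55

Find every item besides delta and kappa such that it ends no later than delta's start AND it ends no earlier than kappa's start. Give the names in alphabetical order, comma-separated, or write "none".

Conditions: its end is no later than delta's start (X.end <= 17:10) AND its end is no earlier than kappa's start (X.end >= 09:25).
alpha: end 21:25 <= 17:10? ✗; end 21:25 >= 09:25? ✓ → no.
epsilon: end 17:15 <= 17:10? ✗; end 17:15 >= 09:25? ✓ → no.
eta: end 13:05 <= 17:10? ✓; end 13:05 >= 09:25? ✓ → yes.
gamma: end 19:20 <= 17:10? ✗; end 19:20 >= 09:25? ✓ → no.
iota: end 14:20 <= 17:10? ✓; end 14:20 >= 09:25? ✓ → yes.
lambda: end 21:10 <= 17:10? ✗; end 21:10 >= 09:25? ✓ → no.
mu: end 20:55 <= 17:10? ✗; end 20:55 >= 09:25? ✓ → no.
theta: end 15:30 <= 17:10? ✓; end 15:30 >= 09:25? ✓ → yes.
Result: eta, iota, theta.

eta, iota, theta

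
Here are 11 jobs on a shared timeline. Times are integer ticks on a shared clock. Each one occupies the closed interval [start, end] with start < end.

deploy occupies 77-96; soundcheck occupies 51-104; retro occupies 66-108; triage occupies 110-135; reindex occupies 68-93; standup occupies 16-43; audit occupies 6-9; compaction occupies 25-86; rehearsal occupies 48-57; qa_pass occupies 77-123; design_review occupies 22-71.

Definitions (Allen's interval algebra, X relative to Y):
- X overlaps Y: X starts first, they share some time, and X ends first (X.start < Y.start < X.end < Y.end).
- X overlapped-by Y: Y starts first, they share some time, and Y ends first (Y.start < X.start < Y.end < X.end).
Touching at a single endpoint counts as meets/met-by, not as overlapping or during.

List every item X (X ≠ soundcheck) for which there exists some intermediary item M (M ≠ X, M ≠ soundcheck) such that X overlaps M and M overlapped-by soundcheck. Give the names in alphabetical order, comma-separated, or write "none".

compaction, design_review, reindex, retro

Target soundcheck = [51, 104].
Intermediaries M with M overlapped-by soundcheck: qa_pass, retro.
Via qa_pass — items with X overlaps qa_pass: compaction, reindex, retro.
Via retro — items with X overlaps retro: compaction, design_review.
Union: compaction, design_review, reindex, retro.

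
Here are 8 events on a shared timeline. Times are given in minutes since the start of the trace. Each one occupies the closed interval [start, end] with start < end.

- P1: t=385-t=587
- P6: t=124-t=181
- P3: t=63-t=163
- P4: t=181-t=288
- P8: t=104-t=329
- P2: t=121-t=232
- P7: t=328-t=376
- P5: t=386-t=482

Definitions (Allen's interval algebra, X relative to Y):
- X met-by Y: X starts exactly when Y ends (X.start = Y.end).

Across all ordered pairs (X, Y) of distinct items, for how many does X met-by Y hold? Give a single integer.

Checking all 56 ordered pairs for relation 'met-by'; matching pairs in alphabetical order:
(P4, P6): P4 met-by P6 ✓
Count: 1.

1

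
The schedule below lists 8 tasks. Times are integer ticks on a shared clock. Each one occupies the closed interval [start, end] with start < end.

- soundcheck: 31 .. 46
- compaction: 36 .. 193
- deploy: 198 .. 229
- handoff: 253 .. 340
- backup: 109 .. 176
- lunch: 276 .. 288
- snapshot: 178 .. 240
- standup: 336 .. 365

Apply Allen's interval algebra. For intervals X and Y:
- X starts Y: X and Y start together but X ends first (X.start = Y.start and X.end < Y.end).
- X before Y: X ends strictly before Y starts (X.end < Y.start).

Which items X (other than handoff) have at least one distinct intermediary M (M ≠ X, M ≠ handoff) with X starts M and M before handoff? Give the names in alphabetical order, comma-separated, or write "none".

none

Target handoff = [253, 340].
Intermediaries M with M before handoff: backup, compaction, deploy, snapshot, soundcheck.
Via backup — items with X starts backup: none.
Via compaction — items with X starts compaction: none.
Via deploy — items with X starts deploy: none.
Via snapshot — items with X starts snapshot: none.
Via soundcheck — items with X starts soundcheck: none.
Union: none.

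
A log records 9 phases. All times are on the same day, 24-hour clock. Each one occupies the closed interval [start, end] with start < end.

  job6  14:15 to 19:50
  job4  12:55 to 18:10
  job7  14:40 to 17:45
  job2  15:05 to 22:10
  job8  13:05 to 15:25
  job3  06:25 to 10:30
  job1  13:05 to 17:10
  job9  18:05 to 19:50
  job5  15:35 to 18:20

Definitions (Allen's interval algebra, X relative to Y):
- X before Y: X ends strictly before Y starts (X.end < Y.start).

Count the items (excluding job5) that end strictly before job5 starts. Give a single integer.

Target job5 = [15:35, 18:20].
job1 [13:05, 17:10] → overlaps → no.
job2 [15:05, 22:10] → contains → no.
job3 [06:25, 10:30] → before → counts.
job4 [12:55, 18:10] → overlaps → no.
job6 [14:15, 19:50] → contains → no.
job7 [14:40, 17:45] → overlaps → no.
job8 [13:05, 15:25] → before → counts.
job9 [18:05, 19:50] → overlapped-by → no.
Total: 2.

2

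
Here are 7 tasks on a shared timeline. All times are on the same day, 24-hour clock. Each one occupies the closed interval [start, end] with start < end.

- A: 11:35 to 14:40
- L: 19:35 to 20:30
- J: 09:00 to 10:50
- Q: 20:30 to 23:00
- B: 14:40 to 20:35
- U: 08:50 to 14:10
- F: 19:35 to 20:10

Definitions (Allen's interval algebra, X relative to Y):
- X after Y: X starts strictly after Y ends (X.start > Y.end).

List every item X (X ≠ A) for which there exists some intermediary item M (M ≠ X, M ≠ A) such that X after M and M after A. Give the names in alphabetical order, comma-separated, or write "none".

Target A = [11:35, 14:40].
Intermediaries M with M after A: F, L, Q.
Via F — items with X after F: Q.
Via L — items with X after L: none.
Via Q — items with X after Q: none.
Union: Q.

Q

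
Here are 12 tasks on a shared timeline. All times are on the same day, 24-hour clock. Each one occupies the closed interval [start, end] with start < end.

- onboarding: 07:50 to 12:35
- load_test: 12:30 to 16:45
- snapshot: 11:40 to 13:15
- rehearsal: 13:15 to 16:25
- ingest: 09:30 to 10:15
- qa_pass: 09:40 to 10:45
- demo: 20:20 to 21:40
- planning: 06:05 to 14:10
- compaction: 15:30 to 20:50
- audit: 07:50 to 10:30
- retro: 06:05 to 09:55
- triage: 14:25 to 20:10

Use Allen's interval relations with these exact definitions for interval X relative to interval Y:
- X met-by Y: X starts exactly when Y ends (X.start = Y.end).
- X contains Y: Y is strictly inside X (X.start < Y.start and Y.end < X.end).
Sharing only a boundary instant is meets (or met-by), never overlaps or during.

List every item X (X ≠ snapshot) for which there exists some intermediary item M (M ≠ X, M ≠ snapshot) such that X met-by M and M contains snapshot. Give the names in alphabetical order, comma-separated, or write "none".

Target snapshot = [11:40, 13:15].
Intermediaries M with M contains snapshot: planning.
Via planning — items with X met-by planning: none.
Union: none.

none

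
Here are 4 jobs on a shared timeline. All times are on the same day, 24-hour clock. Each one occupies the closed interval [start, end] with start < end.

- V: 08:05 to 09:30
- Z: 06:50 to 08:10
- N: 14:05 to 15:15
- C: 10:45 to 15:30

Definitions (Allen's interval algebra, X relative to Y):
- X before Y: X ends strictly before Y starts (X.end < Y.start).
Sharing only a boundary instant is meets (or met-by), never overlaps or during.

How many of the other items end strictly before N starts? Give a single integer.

Target N = [14:05, 15:15].
C [10:45, 15:30] → contains → no.
V [08:05, 09:30] → before → counts.
Z [06:50, 08:10] → before → counts.
Total: 2.

2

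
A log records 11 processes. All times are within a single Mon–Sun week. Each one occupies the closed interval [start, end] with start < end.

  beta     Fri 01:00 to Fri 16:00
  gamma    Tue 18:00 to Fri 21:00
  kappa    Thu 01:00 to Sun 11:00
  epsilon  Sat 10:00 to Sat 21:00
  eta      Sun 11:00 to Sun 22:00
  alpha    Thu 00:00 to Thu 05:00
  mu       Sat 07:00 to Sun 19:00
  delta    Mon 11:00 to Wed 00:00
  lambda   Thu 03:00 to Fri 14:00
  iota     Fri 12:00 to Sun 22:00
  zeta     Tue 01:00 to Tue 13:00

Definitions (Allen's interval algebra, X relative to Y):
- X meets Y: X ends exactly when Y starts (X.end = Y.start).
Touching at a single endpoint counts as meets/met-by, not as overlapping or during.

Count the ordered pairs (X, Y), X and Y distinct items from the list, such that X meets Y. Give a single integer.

Checking all 110 ordered pairs for relation 'meets'; matching pairs in alphabetical order:
(kappa, eta): kappa meets eta ✓
Count: 1.

1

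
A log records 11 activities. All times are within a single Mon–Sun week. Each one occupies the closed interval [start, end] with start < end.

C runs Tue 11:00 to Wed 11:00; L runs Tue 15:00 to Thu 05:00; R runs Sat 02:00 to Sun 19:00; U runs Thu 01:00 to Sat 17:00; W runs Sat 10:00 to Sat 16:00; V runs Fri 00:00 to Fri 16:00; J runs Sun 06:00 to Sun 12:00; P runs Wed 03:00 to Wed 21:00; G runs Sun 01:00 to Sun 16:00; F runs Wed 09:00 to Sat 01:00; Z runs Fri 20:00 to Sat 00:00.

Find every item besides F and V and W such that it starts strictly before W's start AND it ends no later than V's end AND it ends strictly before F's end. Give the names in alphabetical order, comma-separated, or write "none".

C, L, P

Conditions: its start is strictly before W's start (X.start < Sat 10:00) AND its end is no later than V's end (X.end <= Fri 16:00) AND its end is strictly before F's end (X.end < Sat 01:00).
C: start Tue 11:00 < Sat 10:00? ✓; end Wed 11:00 <= Fri 16:00? ✓; end Wed 11:00 < Sat 01:00? ✓ → yes.
G: start Sun 01:00 < Sat 10:00? ✗; end Sun 16:00 <= Fri 16:00? ✗; end Sun 16:00 < Sat 01:00? ✗ → no.
J: start Sun 06:00 < Sat 10:00? ✗; end Sun 12:00 <= Fri 16:00? ✗; end Sun 12:00 < Sat 01:00? ✗ → no.
L: start Tue 15:00 < Sat 10:00? ✓; end Thu 05:00 <= Fri 16:00? ✓; end Thu 05:00 < Sat 01:00? ✓ → yes.
P: start Wed 03:00 < Sat 10:00? ✓; end Wed 21:00 <= Fri 16:00? ✓; end Wed 21:00 < Sat 01:00? ✓ → yes.
R: start Sat 02:00 < Sat 10:00? ✓; end Sun 19:00 <= Fri 16:00? ✗; end Sun 19:00 < Sat 01:00? ✗ → no.
U: start Thu 01:00 < Sat 10:00? ✓; end Sat 17:00 <= Fri 16:00? ✗; end Sat 17:00 < Sat 01:00? ✗ → no.
Z: start Fri 20:00 < Sat 10:00? ✓; end Sat 00:00 <= Fri 16:00? ✗; end Sat 00:00 < Sat 01:00? ✓ → no.
Result: C, L, P.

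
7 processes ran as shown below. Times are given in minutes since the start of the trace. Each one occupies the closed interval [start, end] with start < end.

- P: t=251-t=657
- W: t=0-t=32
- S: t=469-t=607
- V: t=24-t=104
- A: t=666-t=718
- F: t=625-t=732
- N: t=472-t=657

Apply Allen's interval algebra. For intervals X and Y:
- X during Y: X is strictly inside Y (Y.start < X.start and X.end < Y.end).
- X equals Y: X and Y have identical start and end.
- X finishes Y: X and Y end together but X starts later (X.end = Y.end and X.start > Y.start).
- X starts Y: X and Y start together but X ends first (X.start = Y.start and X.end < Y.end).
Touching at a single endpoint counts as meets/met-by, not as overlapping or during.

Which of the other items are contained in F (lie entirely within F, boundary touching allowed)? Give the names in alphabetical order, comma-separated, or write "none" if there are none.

Target F = [t=625, t=732].
A [t=666, t=718] → during → yes.
N [t=472, t=657] → overlaps → no.
P [t=251, t=657] → overlaps → no.
S [t=469, t=607] → before → no.
V [t=24, t=104] → before → no.
W [t=0, t=32] → before → no.
Result: A.

A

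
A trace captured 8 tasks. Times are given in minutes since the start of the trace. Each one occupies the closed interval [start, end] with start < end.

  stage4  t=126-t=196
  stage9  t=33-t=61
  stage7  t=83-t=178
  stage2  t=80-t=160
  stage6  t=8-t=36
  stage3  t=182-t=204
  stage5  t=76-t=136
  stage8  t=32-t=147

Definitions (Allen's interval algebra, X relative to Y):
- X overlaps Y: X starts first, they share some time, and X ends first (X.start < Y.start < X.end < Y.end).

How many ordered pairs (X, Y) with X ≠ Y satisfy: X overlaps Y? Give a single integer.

Checking all 56 ordered pairs for relation 'overlaps'; matching pairs in alphabetical order:
(stage2, stage4): stage2 overlaps stage4 ✓
(stage2, stage7): stage2 overlaps stage7 ✓
(stage4, stage3): stage4 overlaps stage3 ✓
(stage5, stage2): stage5 overlaps stage2 ✓
(stage5, stage4): stage5 overlaps stage4 ✓
(stage5, stage7): stage5 overlaps stage7 ✓
(stage6, stage8): stage6 overlaps stage8 ✓
(stage6, stage9): stage6 overlaps stage9 ✓
(stage7, stage4): stage7 overlaps stage4 ✓
(stage8, stage2): stage8 overlaps stage2 ✓
(stage8, stage4): stage8 overlaps stage4 ✓
(stage8, stage7): stage8 overlaps stage7 ✓
Count: 12.

12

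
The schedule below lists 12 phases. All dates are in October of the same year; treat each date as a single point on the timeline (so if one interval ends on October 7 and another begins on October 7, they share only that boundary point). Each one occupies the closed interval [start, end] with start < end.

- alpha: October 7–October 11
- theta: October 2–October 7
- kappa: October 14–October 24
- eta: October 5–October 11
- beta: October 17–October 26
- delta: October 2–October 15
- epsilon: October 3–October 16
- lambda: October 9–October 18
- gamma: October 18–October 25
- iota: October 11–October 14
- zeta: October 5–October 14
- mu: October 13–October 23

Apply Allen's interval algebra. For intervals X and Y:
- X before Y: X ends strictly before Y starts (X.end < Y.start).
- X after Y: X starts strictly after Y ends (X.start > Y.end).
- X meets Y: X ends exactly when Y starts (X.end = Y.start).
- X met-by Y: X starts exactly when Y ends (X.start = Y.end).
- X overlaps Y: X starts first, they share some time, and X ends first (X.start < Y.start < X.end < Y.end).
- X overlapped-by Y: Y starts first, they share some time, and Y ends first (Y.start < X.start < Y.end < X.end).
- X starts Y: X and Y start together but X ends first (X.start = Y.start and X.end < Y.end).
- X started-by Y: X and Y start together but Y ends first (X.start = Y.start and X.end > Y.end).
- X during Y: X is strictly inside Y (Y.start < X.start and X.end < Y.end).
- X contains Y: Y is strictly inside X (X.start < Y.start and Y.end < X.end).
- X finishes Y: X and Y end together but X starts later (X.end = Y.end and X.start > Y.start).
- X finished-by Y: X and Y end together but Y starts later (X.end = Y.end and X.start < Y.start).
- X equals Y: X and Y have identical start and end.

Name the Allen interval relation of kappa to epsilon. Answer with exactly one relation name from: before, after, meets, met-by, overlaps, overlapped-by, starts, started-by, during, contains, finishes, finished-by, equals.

overlapped-by

kappa = [October 14, October 24]; epsilon = [October 3, October 16].
Compare endpoints: kappa.start > epsilon.start, kappa.start < epsilon.end, kappa.end > epsilon.start, kappa.end > epsilon.end.
That pattern is 'overlapped-by'.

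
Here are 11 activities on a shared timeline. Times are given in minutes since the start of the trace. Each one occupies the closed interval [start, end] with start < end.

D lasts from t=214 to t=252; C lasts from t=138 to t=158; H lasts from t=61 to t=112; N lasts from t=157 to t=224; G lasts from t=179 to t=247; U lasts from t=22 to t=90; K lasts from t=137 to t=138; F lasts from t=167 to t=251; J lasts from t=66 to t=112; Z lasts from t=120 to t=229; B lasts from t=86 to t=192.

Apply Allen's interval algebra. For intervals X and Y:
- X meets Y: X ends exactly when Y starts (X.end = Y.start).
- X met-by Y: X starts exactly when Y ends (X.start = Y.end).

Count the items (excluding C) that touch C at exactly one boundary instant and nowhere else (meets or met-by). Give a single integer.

Target C = [t=138, t=158].
B [t=86, t=192] → contains → no.
D [t=214, t=252] → after → no.
F [t=167, t=251] → after → no.
G [t=179, t=247] → after → no.
H [t=61, t=112] → before → no.
J [t=66, t=112] → before → no.
K [t=137, t=138] → meets → counts.
N [t=157, t=224] → overlapped-by → no.
U [t=22, t=90] → before → no.
Z [t=120, t=229] → contains → no.
Total: 1.

1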